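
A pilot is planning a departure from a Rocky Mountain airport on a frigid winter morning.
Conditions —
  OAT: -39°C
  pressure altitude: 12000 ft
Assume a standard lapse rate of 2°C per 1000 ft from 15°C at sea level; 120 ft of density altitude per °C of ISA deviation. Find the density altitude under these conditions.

8400 ft

ISA temperature at 12000 ft = 15 − 2 × (12000/1000) = -9°C.
ISA deviation = -39 − (-9) = -30°C.
Density altitude = 12000 + 120 × (-30) = 12000 + (-3600) = 8400 ft.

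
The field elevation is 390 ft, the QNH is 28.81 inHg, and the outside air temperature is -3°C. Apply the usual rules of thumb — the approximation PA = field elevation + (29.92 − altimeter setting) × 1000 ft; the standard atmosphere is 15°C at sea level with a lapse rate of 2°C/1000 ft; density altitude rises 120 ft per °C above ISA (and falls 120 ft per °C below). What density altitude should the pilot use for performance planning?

-300 ft

Pressure altitude = 390 + (29.92 − 28.81) × 1000 = 390 + (+1110) = 1500 ft.
ISA temperature at 1500 ft = 15 − 2 × (1500/1000) = 12°C.
ISA deviation = -3 − 12 = -15°C.
Density altitude = 1500 + 120 × (-15) = -300 ft.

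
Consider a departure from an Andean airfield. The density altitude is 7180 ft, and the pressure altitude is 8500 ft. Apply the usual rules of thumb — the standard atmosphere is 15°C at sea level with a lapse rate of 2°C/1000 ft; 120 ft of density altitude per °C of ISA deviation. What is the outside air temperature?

-13°C

Density altitude − pressure altitude = 7180 − 8500 = -1320 ft.
At 120 ft/°C that is an ISA deviation of -1320/120 = -11°C.
ISA temperature at 8500 ft = 15 − 2 × (8500/1000) = -2°C.
OAT = ISA + deviation = -2 + (-11) = -13°C.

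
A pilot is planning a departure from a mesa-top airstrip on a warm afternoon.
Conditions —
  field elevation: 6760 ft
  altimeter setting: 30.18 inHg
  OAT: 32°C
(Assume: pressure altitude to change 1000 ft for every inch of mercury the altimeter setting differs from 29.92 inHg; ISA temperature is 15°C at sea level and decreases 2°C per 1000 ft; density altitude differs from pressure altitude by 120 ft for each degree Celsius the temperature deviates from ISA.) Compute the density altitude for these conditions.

Pressure altitude = 6760 + (29.92 − 30.18) × 1000 = 6760 + (-260) = 6500 ft.
ISA temperature at 6500 ft = 15 − 2 × (6500/1000) = 2°C.
ISA deviation = 32 − 2 = +30°C.
Density altitude = 6500 + 120 × (30) = 10100 ft.

10100 ft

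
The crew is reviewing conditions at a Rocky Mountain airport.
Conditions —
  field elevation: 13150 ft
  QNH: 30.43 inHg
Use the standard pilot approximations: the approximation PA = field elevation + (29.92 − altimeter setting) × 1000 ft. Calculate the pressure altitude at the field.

12640 ft

Pressure correction = (29.92 − 30.43) × 1000 = -510 ft.
Pressure altitude = 13150 + (-510) = 12640 ft.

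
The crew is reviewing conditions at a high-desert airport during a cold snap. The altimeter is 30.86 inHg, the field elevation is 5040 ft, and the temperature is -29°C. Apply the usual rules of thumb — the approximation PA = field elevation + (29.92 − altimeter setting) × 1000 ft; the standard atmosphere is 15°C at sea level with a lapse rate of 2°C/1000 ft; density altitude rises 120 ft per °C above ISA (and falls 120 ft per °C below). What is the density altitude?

-196 ft

Pressure altitude = 5040 + (29.92 − 30.86) × 1000 = 5040 + (-940) = 4100 ft.
ISA temperature at 4100 ft = 15 − 2 × (4100/1000) = 6.8°C.
ISA deviation = -29 − 6.8 = -35.8°C.
Density altitude = 4100 + 120 × (-35.8) = -196 ft.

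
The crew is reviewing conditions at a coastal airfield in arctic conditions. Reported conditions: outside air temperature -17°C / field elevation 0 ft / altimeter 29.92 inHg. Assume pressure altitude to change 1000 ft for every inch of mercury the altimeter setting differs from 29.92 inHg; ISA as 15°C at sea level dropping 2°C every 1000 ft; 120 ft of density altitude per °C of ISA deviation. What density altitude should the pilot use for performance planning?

Pressure altitude = 0 + (29.92 − 29.92) × 1000 = 0 + (0) = 0 ft.
ISA temperature at 0 ft = 15 − 2 × (0/1000) = 15°C.
ISA deviation = -17 − 15 = -32°C.
Density altitude = 0 + 120 × (-32) = -3840 ft.

-3840 ft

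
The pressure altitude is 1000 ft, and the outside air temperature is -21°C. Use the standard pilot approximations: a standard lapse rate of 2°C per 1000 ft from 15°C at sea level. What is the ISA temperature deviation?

ISA temperature at 1000 ft = 15 − 2 × (1000/1000) = 13°C.
Deviation = OAT − ISA = -21 − 13 = -34°C.

ISA-34°C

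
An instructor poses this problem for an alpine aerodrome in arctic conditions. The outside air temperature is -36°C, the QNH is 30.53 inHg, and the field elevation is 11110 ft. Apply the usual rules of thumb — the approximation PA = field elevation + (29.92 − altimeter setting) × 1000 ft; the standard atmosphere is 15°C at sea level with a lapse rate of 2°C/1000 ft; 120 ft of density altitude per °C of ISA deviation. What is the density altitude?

6900 ft

Pressure altitude = 11110 + (29.92 − 30.53) × 1000 = 11110 + (-610) = 10500 ft.
ISA temperature at 10500 ft = 15 − 2 × (10500/1000) = -6°C.
ISA deviation = -36 − (-6) = -30°C.
Density altitude = 10500 + 120 × (-30) = 6900 ft.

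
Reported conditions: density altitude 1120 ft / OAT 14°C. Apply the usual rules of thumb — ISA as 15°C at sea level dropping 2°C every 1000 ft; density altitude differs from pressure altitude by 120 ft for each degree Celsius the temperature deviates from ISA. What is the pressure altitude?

DA = PA + 120 × (OAT − (15 − 2·PA/1000)) = PA + 120·OAT − 1800 + 0.24·PA = 1.24·PA + 120·OAT − 1800.
So 1.24·PA = 1120 − 120 × 14 + 1800 = 1240.
PA = 1240 / 1.24 = 1000 ft.

1000 ft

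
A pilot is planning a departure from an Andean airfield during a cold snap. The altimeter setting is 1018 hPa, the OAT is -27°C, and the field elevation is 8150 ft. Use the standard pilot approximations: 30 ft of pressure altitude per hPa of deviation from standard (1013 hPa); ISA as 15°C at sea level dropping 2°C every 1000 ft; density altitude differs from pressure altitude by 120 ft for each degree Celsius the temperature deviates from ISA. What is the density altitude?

Pressure altitude = 8150 + (1013 − 1018) × 30 = 8150 + (-150) = 8000 ft.
ISA temperature at 8000 ft = 15 − 2 × (8000/1000) = -1°C.
ISA deviation = -27 − (-1) = -26°C.
Density altitude = 8000 + 120 × (-26) = 4880 ft.

4880 ft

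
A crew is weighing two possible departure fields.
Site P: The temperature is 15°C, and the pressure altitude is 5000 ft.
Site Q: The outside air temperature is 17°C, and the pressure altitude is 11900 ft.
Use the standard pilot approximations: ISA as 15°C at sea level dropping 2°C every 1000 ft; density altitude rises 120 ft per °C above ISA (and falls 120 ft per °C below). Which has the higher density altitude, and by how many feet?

Site Q by 8796 ft

Site P: ISA temp = 5°C, deviation +10°C, DA = 5000 + 120 × 10 = 6200 ft.
Site Q: ISA temp = -8.8°C, deviation +25.8°C, DA = 11900 + 120 × 25.8 = 14996 ft.
Site Q is higher by 14996 − 6200 = 8796 ft.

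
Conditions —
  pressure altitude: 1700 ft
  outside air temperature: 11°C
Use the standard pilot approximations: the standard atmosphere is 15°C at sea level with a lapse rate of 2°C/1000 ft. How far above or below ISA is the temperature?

ISA temperature at 1700 ft = 15 − 2 × (1700/1000) = 11.6°C.
Deviation = OAT − ISA = 11 − 11.6 = -0.6°C.

ISA-0.6°C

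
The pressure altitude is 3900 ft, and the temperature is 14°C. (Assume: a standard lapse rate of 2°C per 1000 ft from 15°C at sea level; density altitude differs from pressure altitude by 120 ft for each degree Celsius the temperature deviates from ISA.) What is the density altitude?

ISA temperature at 3900 ft = 15 − 2 × (3900/1000) = 7.2°C.
ISA deviation = 14 − 7.2 = +6.8°C.
Density altitude = 3900 + 120 × (6.8) = 3900 + (+816) = 4716 ft.

4716 ft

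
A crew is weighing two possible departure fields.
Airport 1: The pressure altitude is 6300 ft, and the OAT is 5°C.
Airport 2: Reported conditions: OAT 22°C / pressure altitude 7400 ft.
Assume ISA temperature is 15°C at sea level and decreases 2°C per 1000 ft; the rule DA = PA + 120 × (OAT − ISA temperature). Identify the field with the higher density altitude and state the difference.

Airport 1: ISA temp = 2.4°C, deviation +2.6°C, DA = 6300 + 120 × 2.6 = 6612 ft.
Airport 2: ISA temp = 0.2°C, deviation +21.8°C, DA = 7400 + 120 × 21.8 = 10016 ft.
Airport 2 is higher by 10016 − 6612 = 3404 ft.

Airport 2 by 3404 ft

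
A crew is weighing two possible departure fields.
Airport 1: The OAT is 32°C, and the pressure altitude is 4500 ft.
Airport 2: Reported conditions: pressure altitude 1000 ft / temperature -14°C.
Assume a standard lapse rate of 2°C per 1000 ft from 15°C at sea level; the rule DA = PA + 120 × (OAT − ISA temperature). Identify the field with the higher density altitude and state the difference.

Airport 1 by 9860 ft

Airport 1: ISA temp = 6°C, deviation +26°C, DA = 4500 + 120 × 26 = 7620 ft.
Airport 2: ISA temp = 13°C, deviation -27°C, DA = 1000 + 120 × (-27) = -2240 ft.
Airport 1 is higher by 7620 − (-2240) = 9860 ft.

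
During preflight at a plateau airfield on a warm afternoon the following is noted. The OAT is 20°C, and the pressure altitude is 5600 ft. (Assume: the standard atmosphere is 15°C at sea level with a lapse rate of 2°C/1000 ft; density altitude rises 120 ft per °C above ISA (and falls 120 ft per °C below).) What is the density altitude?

7544 ft

ISA temperature at 5600 ft = 15 − 2 × (5600/1000) = 3.8°C.
ISA deviation = 20 − 3.8 = +16.2°C.
Density altitude = 5600 + 120 × (16.2) = 5600 + (+1944) = 7544 ft.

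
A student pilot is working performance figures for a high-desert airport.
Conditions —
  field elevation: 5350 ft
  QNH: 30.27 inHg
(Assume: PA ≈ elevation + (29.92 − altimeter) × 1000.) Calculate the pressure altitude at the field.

Pressure correction = (29.92 − 30.27) × 1000 = -350 ft.
Pressure altitude = 5350 + (-350) = 5000 ft.

5000 ft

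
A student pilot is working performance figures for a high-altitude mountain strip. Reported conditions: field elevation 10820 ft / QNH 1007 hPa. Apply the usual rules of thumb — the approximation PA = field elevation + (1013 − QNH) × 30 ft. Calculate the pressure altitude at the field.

11000 ft

Pressure correction = (1013 − 1007) × 30 = +180 ft.
Pressure altitude = 10820 + (+180) = 11000 ft.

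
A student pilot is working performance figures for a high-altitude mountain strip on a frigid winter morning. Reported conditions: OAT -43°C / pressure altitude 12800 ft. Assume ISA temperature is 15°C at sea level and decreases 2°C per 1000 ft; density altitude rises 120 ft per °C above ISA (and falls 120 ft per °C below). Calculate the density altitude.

ISA temperature at 12800 ft = 15 − 2 × (12800/1000) = -10.6°C.
ISA deviation = -43 − (-10.6) = -32.4°C.
Density altitude = 12800 + 120 × (-32.4) = 12800 + (-3888) = 8912 ft.

8912 ft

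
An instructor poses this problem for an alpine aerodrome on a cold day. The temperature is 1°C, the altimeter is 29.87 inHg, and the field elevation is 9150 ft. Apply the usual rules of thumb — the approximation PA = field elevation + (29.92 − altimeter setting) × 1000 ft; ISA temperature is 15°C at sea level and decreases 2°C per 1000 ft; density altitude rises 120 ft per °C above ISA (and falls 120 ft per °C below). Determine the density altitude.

Pressure altitude = 9150 + (29.92 − 29.87) × 1000 = 9150 + (+50) = 9200 ft.
ISA temperature at 9200 ft = 15 − 2 × (9200/1000) = -3.4°C.
ISA deviation = 1 − (-3.4) = +4.4°C.
Density altitude = 9200 + 120 × (4.4) = 9728 ft.

9728 ft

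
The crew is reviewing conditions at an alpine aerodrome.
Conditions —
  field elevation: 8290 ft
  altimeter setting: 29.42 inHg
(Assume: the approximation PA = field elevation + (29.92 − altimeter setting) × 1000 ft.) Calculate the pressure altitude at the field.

Pressure correction = (29.92 − 29.42) × 1000 = +500 ft.
Pressure altitude = 8290 + (+500) = 8790 ft.

8790 ft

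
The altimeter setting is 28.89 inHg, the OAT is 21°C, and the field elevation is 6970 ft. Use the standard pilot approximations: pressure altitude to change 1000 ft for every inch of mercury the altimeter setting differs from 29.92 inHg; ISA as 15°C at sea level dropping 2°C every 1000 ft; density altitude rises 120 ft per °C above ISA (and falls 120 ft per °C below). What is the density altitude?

10640 ft

Pressure altitude = 6970 + (29.92 − 28.89) × 1000 = 6970 + (+1030) = 8000 ft.
ISA temperature at 8000 ft = 15 − 2 × (8000/1000) = -1°C.
ISA deviation = 21 − (-1) = +22°C.
Density altitude = 8000 + 120 × (22) = 10640 ft.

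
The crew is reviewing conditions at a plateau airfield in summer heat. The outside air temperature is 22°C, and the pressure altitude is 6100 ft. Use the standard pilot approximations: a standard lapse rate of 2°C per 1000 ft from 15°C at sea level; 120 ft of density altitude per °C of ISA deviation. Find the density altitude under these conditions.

8404 ft

ISA temperature at 6100 ft = 15 − 2 × (6100/1000) = 2.8°C.
ISA deviation = 22 − 2.8 = +19.2°C.
Density altitude = 6100 + 120 × (19.2) = 6100 + (+2304) = 8404 ft.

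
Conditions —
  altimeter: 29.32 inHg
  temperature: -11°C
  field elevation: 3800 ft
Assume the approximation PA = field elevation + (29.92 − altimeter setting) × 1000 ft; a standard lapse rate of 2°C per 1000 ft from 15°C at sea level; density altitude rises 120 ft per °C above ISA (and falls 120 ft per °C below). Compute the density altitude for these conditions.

Pressure altitude = 3800 + (29.92 − 29.32) × 1000 = 3800 + (+600) = 4400 ft.
ISA temperature at 4400 ft = 15 − 2 × (4400/1000) = 6.2°C.
ISA deviation = -11 − 6.2 = -17.2°C.
Density altitude = 4400 + 120 × (-17.2) = 2336 ft.

2336 ft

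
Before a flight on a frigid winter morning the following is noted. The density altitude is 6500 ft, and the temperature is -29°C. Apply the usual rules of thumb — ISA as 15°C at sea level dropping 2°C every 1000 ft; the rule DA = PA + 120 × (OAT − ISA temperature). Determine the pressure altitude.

9500 ft

DA = PA + 120 × (OAT − (15 − 2·PA/1000)) = PA + 120·OAT − 1800 + 0.24·PA = 1.24·PA + 120·OAT − 1800.
So 1.24·PA = 6500 − 120 × (-29) + 1800 = 11780.
PA = 11780 / 1.24 = 9500 ft.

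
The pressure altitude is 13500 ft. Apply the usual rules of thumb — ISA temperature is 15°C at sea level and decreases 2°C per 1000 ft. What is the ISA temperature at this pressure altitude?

ISA temperature = 15 − 2 × (13500/1000) = 15 − 27 = -12°C.

-12°C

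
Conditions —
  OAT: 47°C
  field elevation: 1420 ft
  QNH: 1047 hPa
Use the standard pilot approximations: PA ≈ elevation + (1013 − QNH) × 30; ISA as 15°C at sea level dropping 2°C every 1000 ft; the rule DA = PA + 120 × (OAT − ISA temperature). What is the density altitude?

Pressure altitude = 1420 + (1013 − 1047) × 30 = 1420 + (-1020) = 400 ft.
ISA temperature at 400 ft = 15 − 2 × (400/1000) = 14.2°C.
ISA deviation = 47 − 14.2 = +32.8°C.
Density altitude = 400 + 120 × (32.8) = 4336 ft.

4336 ft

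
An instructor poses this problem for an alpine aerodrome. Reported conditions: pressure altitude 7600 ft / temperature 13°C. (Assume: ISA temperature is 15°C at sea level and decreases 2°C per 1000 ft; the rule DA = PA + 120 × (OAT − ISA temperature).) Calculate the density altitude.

9184 ft

ISA temperature at 7600 ft = 15 − 2 × (7600/1000) = -0.2°C.
ISA deviation = 13 − (-0.2) = +13.2°C.
Density altitude = 7600 + 120 × (13.2) = 7600 + (+1584) = 9184 ft.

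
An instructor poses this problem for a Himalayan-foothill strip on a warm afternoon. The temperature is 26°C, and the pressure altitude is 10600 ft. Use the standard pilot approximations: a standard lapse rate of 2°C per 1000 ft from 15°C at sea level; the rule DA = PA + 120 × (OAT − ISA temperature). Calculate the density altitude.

14464 ft

ISA temperature at 10600 ft = 15 − 2 × (10600/1000) = -6.2°C.
ISA deviation = 26 − (-6.2) = +32.2°C.
Density altitude = 10600 + 120 × (32.2) = 10600 + (+3864) = 14464 ft.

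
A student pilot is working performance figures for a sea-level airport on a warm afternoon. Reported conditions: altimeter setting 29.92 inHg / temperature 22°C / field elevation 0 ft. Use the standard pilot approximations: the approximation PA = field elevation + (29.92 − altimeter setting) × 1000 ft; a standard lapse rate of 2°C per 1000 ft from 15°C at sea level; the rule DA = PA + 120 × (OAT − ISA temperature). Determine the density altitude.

840 ft

Pressure altitude = 0 + (29.92 − 29.92) × 1000 = 0 + (0) = 0 ft.
ISA temperature at 0 ft = 15 − 2 × (0/1000) = 15°C.
ISA deviation = 22 − 15 = +7°C.
Density altitude = 0 + 120 × (7) = 840 ft.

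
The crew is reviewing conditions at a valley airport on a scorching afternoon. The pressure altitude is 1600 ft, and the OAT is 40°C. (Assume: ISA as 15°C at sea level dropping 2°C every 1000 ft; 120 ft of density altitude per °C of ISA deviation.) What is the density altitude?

4984 ft

ISA temperature at 1600 ft = 15 − 2 × (1600/1000) = 11.8°C.
ISA deviation = 40 − 11.8 = +28.2°C.
Density altitude = 1600 + 120 × (28.2) = 1600 + (+3384) = 4984 ft.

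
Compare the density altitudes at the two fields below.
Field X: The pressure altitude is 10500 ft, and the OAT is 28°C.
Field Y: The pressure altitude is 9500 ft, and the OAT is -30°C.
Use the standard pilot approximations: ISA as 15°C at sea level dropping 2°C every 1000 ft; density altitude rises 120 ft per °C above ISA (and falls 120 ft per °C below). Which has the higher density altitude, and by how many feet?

Field X by 8200 ft

Field X: ISA temp = -6°C, deviation +34°C, DA = 10500 + 120 × 34 = 14580 ft.
Field Y: ISA temp = -4°C, deviation -26°C, DA = 9500 + 120 × (-26) = 6380 ft.
Field X is higher by 14580 − 6380 = 8200 ft.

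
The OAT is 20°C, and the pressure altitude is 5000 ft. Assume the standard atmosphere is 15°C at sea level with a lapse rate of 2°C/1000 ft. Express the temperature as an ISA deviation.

ISA+15°C

ISA temperature at 5000 ft = 15 − 2 × (5000/1000) = 5°C.
Deviation = OAT − ISA = 20 − 5 = +15°C.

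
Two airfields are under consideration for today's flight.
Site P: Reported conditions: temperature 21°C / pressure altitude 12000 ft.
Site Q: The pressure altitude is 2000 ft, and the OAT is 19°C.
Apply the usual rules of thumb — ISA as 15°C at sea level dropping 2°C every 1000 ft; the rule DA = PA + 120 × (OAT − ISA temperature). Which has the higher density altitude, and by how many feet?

Site P by 12640 ft

Site P: ISA temp = -9°C, deviation +30°C, DA = 12000 + 120 × 30 = 15600 ft.
Site Q: ISA temp = 11°C, deviation +8°C, DA = 2000 + 120 × 8 = 2960 ft.
Site P is higher by 15600 − 2960 = 12640 ft.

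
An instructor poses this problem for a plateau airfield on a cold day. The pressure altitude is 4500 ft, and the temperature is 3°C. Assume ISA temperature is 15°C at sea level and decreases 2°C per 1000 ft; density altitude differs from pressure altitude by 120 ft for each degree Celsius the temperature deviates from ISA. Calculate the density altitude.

ISA temperature at 4500 ft = 15 − 2 × (4500/1000) = 6°C.
ISA deviation = 3 − 6 = -3°C.
Density altitude = 4500 + 120 × (-3) = 4500 + (-360) = 4140 ft.

4140 ft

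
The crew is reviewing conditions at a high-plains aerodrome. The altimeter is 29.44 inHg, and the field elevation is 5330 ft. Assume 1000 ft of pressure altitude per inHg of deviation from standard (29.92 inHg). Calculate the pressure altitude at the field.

5810 ft

Pressure correction = (29.92 − 29.44) × 1000 = +480 ft.
Pressure altitude = 5330 + (+480) = 5810 ft.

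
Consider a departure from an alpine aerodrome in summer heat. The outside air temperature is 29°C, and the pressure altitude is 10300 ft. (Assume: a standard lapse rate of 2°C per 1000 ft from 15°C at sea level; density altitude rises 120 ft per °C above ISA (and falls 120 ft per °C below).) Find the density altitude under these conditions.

ISA temperature at 10300 ft = 15 − 2 × (10300/1000) = -5.6°C.
ISA deviation = 29 − (-5.6) = +34.6°C.
Density altitude = 10300 + 120 × (34.6) = 10300 + (+4152) = 14452 ft.

14452 ft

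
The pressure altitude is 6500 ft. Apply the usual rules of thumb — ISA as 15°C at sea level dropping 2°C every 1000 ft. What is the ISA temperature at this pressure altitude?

2°C

ISA temperature = 15 − 2 × (6500/1000) = 15 − 13 = 2°C.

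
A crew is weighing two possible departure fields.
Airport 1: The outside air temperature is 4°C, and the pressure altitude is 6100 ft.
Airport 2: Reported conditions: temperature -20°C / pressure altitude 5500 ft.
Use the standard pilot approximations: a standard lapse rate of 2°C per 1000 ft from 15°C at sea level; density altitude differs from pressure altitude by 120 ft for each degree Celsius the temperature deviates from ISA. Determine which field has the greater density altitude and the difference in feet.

Airport 1 by 3624 ft

Airport 1: ISA temp = 2.8°C, deviation +1.2°C, DA = 6100 + 120 × 1.2 = 6244 ft.
Airport 2: ISA temp = 4°C, deviation -24°C, DA = 5500 + 120 × (-24) = 2620 ft.
Airport 1 is higher by 6244 − 2620 = 3624 ft.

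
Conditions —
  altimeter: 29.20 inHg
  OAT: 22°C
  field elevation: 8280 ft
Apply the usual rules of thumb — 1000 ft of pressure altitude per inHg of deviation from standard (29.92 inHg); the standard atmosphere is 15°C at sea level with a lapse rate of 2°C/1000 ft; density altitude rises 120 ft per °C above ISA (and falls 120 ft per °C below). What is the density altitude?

Pressure altitude = 8280 + (29.92 − 29.20) × 1000 = 8280 + (+720) = 9000 ft.
ISA temperature at 9000 ft = 15 − 2 × (9000/1000) = -3°C.
ISA deviation = 22 − (-3) = +25°C.
Density altitude = 9000 + 120 × (25) = 12000 ft.

12000 ft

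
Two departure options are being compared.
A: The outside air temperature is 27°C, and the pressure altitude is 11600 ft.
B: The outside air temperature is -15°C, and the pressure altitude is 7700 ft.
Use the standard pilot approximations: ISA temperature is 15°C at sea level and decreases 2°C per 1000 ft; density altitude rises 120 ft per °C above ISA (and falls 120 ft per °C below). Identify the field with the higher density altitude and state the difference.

A by 9876 ft

A: ISA temp = -8.2°C, deviation +35.2°C, DA = 11600 + 120 × 35.2 = 15824 ft.
B: ISA temp = -0.4°C, deviation -14.6°C, DA = 7700 + 120 × (-14.6) = 5948 ft.
A is higher by 15824 − 5948 = 9876 ft.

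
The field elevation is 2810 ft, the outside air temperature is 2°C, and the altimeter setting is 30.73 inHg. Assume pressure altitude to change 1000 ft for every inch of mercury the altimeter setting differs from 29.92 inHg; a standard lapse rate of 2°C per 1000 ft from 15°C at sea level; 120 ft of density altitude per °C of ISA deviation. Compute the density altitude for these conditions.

920 ft

Pressure altitude = 2810 + (29.92 − 30.73) × 1000 = 2810 + (-810) = 2000 ft.
ISA temperature at 2000 ft = 15 − 2 × (2000/1000) = 11°C.
ISA deviation = 2 − 11 = -9°C.
Density altitude = 2000 + 120 × (-9) = 920 ft.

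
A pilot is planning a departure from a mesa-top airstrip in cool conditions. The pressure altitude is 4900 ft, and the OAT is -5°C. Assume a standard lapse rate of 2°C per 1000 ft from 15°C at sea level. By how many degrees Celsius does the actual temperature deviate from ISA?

ISA temperature at 4900 ft = 15 − 2 × (4900/1000) = 5.2°C.
Deviation = OAT − ISA = -5 − 5.2 = -10.2°C.

ISA-10.2°C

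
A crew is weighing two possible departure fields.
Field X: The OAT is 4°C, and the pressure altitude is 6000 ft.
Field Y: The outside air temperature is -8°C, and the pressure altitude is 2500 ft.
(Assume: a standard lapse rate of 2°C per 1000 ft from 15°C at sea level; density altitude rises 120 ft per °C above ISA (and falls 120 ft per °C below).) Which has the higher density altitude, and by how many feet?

Field X: ISA temp = 3°C, deviation +1°C, DA = 6000 + 120 × 1 = 6120 ft.
Field Y: ISA temp = 10°C, deviation -18°C, DA = 2500 + 120 × (-18) = 340 ft.
Field X is higher by 6120 − 340 = 5780 ft.

Field X by 5780 ft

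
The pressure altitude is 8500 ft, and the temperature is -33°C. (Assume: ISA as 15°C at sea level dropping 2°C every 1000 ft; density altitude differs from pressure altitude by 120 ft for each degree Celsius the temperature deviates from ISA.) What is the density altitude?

4780 ft

ISA temperature at 8500 ft = 15 − 2 × (8500/1000) = -2°C.
ISA deviation = -33 − (-2) = -31°C.
Density altitude = 8500 + 120 × (-31) = 8500 + (-3720) = 4780 ft.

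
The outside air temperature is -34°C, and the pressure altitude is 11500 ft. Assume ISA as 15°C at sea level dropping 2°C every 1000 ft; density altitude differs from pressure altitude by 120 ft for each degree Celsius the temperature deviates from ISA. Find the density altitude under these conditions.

ISA temperature at 11500 ft = 15 − 2 × (11500/1000) = -8°C.
ISA deviation = -34 − (-8) = -26°C.
Density altitude = 11500 + 120 × (-26) = 11500 + (-3120) = 8380 ft.

8380 ft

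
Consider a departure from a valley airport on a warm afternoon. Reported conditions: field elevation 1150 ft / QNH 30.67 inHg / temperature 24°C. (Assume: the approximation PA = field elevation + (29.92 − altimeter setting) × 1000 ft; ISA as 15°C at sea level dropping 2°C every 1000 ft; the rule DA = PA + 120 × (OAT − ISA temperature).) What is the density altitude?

1576 ft

Pressure altitude = 1150 + (29.92 − 30.67) × 1000 = 1150 + (-750) = 400 ft.
ISA temperature at 400 ft = 15 − 2 × (400/1000) = 14.2°C.
ISA deviation = 24 − 14.2 = +9.8°C.
Density altitude = 400 + 120 × (9.8) = 1576 ft.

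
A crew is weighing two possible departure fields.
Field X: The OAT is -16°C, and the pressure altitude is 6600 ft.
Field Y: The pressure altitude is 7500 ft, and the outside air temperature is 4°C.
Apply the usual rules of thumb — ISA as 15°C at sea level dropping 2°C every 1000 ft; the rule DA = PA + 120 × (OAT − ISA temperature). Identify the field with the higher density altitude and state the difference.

Field Y by 3516 ft

Field X: ISA temp = 1.8°C, deviation -17.8°C, DA = 6600 + 120 × (-17.8) = 4464 ft.
Field Y: ISA temp = 0°C, deviation +4°C, DA = 7500 + 120 × 4 = 7980 ft.
Field Y is higher by 7980 − 4464 = 3516 ft.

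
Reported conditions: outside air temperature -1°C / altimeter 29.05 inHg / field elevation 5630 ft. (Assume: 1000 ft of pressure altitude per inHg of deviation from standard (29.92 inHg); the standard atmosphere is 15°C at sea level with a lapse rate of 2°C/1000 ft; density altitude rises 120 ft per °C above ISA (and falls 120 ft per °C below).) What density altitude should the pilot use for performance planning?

6140 ft

Pressure altitude = 5630 + (29.92 − 29.05) × 1000 = 5630 + (+870) = 6500 ft.
ISA temperature at 6500 ft = 15 − 2 × (6500/1000) = 2°C.
ISA deviation = -1 − 2 = -3°C.
Density altitude = 6500 + 120 × (-3) = 6140 ft.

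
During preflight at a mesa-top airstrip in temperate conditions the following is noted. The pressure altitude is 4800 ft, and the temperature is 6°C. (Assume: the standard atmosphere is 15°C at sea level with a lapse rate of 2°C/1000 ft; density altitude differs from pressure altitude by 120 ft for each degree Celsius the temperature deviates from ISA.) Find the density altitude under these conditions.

ISA temperature at 4800 ft = 15 − 2 × (4800/1000) = 5.4°C.
ISA deviation = 6 − 5.4 = +0.6°C.
Density altitude = 4800 + 120 × (0.6) = 4800 + (+72) = 4872 ft.

4872 ft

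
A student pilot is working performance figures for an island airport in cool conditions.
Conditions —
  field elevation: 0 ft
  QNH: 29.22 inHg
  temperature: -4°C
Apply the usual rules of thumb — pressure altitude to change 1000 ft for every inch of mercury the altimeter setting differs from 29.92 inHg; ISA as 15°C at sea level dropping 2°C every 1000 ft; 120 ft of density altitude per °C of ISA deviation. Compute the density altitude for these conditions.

-1412 ft

Pressure altitude = 0 + (29.92 − 29.22) × 1000 = 0 + (+700) = 700 ft.
ISA temperature at 700 ft = 15 − 2 × (700/1000) = 13.6°C.
ISA deviation = -4 − 13.6 = -17.6°C.
Density altitude = 700 + 120 × (-17.6) = -1412 ft.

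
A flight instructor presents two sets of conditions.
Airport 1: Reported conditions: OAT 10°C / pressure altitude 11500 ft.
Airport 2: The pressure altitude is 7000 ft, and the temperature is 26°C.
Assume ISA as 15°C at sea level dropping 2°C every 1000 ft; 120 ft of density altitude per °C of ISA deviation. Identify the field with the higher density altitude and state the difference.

Airport 1: ISA temp = -8°C, deviation +18°C, DA = 11500 + 120 × 18 = 13660 ft.
Airport 2: ISA temp = 1°C, deviation +25°C, DA = 7000 + 120 × 25 = 10000 ft.
Airport 1 is higher by 13660 − 10000 = 3660 ft.

Airport 1 by 3660 ft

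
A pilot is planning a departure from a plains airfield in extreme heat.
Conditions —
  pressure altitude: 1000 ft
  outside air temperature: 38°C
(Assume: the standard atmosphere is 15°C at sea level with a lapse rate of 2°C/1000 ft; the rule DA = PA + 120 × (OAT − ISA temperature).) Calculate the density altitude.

4000 ft

ISA temperature at 1000 ft = 15 − 2 × (1000/1000) = 13°C.
ISA deviation = 38 − 13 = +25°C.
Density altitude = 1000 + 120 × (25) = 1000 + (+3000) = 4000 ft.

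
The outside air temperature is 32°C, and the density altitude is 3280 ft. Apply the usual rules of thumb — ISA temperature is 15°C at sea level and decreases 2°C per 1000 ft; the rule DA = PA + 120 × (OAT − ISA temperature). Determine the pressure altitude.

1000 ft

DA = PA + 120 × (OAT − (15 − 2·PA/1000)) = PA + 120·OAT − 1800 + 0.24·PA = 1.24·PA + 120·OAT − 1800.
So 1.24·PA = 3280 − 120 × 32 + 1800 = 1240.
PA = 1240 / 1.24 = 1000 ft.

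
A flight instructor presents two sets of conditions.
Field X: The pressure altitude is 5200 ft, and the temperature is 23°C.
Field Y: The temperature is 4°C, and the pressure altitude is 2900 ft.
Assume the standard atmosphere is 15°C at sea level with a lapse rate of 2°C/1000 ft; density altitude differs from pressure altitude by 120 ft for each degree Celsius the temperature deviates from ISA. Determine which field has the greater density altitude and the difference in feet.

Field X: ISA temp = 4.6°C, deviation +18.4°C, DA = 5200 + 120 × 18.4 = 7408 ft.
Field Y: ISA temp = 9.2°C, deviation -5.2°C, DA = 2900 + 120 × (-5.2) = 2276 ft.
Field X is higher by 7408 − 2276 = 5132 ft.

Field X by 5132 ft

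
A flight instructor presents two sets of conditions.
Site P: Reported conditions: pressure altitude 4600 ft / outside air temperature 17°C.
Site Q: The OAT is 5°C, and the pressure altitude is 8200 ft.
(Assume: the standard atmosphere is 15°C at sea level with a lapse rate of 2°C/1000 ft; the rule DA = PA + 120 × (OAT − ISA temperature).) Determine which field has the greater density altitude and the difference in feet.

Site Q by 3024 ft

Site P: ISA temp = 5.8°C, deviation +11.2°C, DA = 4600 + 120 × 11.2 = 5944 ft.
Site Q: ISA temp = -1.4°C, deviation +6.4°C, DA = 8200 + 120 × 6.4 = 8968 ft.
Site Q is higher by 8968 − 5944 = 3024 ft.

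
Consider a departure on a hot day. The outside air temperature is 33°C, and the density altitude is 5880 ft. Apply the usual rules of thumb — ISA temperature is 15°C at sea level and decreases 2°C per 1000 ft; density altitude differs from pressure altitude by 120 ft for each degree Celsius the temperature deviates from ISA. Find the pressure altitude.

DA = PA + 120 × (OAT − (15 − 2·PA/1000)) = PA + 120·OAT − 1800 + 0.24·PA = 1.24·PA + 120·OAT − 1800.
So 1.24·PA = 5880 − 120 × 33 + 1800 = 3720.
PA = 3720 / 1.24 = 3000 ft.

3000 ft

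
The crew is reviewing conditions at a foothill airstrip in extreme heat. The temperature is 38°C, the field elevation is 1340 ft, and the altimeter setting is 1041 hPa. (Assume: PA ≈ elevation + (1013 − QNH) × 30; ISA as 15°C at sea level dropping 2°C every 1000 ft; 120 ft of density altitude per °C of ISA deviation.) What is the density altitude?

3380 ft

Pressure altitude = 1340 + (1013 − 1041) × 30 = 1340 + (-840) = 500 ft.
ISA temperature at 500 ft = 15 − 2 × (500/1000) = 14°C.
ISA deviation = 38 − 14 = +24°C.
Density altitude = 500 + 120 × (24) = 3380 ft.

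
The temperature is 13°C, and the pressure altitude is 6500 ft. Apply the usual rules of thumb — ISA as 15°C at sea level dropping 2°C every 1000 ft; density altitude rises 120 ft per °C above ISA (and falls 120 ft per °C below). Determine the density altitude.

ISA temperature at 6500 ft = 15 − 2 × (6500/1000) = 2°C.
ISA deviation = 13 − 2 = +11°C.
Density altitude = 6500 + 120 × (11) = 6500 + (+1320) = 7820 ft.

7820 ft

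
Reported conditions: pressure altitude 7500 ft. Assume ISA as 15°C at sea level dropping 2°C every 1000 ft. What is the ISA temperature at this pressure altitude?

ISA temperature = 15 − 2 × (7500/1000) = 15 − 15 = 0°C.

0°C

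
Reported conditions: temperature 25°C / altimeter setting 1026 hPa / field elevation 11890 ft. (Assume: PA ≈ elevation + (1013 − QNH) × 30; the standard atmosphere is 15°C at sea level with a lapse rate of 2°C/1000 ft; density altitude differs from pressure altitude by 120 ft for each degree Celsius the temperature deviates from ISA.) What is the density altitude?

15460 ft

Pressure altitude = 11890 + (1013 − 1026) × 30 = 11890 + (-390) = 11500 ft.
ISA temperature at 11500 ft = 15 − 2 × (11500/1000) = -8°C.
ISA deviation = 25 − (-8) = +33°C.
Density altitude = 11500 + 120 × (33) = 15460 ft.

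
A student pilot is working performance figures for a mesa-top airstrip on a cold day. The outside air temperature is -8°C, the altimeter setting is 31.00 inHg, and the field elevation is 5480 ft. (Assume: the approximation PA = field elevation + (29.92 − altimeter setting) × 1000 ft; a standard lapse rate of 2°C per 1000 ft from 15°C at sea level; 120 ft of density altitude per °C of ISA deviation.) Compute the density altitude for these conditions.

2696 ft

Pressure altitude = 5480 + (29.92 − 31.00) × 1000 = 5480 + (-1080) = 4400 ft.
ISA temperature at 4400 ft = 15 − 2 × (4400/1000) = 6.2°C.
ISA deviation = -8 − 6.2 = -14.2°C.
Density altitude = 4400 + 120 × (-14.2) = 2696 ft.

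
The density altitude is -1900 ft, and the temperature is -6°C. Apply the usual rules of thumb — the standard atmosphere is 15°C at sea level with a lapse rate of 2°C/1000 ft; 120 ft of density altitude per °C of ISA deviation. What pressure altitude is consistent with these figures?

DA = PA + 120 × (OAT − (15 − 2·PA/1000)) = PA + 120·OAT − 1800 + 0.24·PA = 1.24·PA + 120·OAT − 1800.
So 1.24·PA = -1900 − 120 × (-6) + 1800 = 620.
PA = 620 / 1.24 = 500 ft.

500 ft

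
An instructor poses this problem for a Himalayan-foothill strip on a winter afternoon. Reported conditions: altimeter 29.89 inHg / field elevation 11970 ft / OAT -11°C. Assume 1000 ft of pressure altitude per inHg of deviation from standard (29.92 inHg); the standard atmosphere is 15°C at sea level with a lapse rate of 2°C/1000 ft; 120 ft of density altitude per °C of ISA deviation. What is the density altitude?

Pressure altitude = 11970 + (29.92 − 29.89) × 1000 = 11970 + (+30) = 12000 ft.
ISA temperature at 12000 ft = 15 − 2 × (12000/1000) = -9°C.
ISA deviation = -11 − (-9) = -2°C.
Density altitude = 12000 + 120 × (-2) = 11760 ft.

11760 ft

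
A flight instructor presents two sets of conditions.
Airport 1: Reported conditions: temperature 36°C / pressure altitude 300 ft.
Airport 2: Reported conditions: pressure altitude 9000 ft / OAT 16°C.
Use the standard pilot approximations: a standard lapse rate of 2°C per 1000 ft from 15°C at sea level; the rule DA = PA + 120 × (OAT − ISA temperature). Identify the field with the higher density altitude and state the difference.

Airport 2 by 8388 ft

Airport 1: ISA temp = 14.4°C, deviation +21.6°C, DA = 300 + 120 × 21.6 = 2892 ft.
Airport 2: ISA temp = -3°C, deviation +19°C, DA = 9000 + 120 × 19 = 11280 ft.
Airport 2 is higher by 11280 − 2892 = 8388 ft.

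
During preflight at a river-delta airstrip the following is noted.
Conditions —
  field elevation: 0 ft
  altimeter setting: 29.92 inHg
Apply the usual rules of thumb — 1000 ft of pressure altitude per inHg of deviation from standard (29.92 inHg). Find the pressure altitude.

0 ft

Pressure correction = (29.92 − 29.92) × 1000 = 0 ft.
Pressure altitude = 0 + (0) = 0 ft.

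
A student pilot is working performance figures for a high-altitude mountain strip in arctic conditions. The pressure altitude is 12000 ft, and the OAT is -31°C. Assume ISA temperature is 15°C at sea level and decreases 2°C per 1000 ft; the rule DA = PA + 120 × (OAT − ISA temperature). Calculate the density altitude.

9360 ft

ISA temperature at 12000 ft = 15 − 2 × (12000/1000) = -9°C.
ISA deviation = -31 − (-9) = -22°C.
Density altitude = 12000 + 120 × (-22) = 12000 + (-2640) = 9360 ft.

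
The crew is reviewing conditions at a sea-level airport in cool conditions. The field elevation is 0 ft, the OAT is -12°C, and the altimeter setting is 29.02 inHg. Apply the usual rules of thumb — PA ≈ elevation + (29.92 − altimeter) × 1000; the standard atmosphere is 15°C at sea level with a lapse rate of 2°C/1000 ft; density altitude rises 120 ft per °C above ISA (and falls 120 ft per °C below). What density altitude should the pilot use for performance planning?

-2124 ft

Pressure altitude = 0 + (29.92 − 29.02) × 1000 = 0 + (+900) = 900 ft.
ISA temperature at 900 ft = 15 − 2 × (900/1000) = 13.2°C.
ISA deviation = -12 − 13.2 = -25.2°C.
Density altitude = 900 + 120 × (-25.2) = -2124 ft.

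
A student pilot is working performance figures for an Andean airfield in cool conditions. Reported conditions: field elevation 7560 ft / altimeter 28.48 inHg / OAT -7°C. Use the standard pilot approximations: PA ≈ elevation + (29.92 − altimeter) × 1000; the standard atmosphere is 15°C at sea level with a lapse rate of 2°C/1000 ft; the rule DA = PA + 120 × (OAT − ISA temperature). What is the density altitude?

Pressure altitude = 7560 + (29.92 − 28.48) × 1000 = 7560 + (+1440) = 9000 ft.
ISA temperature at 9000 ft = 15 − 2 × (9000/1000) = -3°C.
ISA deviation = -7 − (-3) = -4°C.
Density altitude = 9000 + 120 × (-4) = 8520 ft.

8520 ft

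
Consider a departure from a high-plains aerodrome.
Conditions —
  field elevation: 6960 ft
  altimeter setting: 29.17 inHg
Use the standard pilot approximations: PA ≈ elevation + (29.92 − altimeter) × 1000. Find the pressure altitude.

7710 ft

Pressure correction = (29.92 − 29.17) × 1000 = +750 ft.
Pressure altitude = 6960 + (+750) = 7710 ft.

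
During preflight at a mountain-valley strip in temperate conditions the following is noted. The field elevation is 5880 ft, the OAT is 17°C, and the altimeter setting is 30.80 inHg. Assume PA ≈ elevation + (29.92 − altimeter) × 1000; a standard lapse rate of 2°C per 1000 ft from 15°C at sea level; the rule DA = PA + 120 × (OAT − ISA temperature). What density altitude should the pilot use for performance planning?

Pressure altitude = 5880 + (29.92 − 30.80) × 1000 = 5880 + (-880) = 5000 ft.
ISA temperature at 5000 ft = 15 − 2 × (5000/1000) = 5°C.
ISA deviation = 17 − 5 = +12°C.
Density altitude = 5000 + 120 × (12) = 6440 ft.

6440 ft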